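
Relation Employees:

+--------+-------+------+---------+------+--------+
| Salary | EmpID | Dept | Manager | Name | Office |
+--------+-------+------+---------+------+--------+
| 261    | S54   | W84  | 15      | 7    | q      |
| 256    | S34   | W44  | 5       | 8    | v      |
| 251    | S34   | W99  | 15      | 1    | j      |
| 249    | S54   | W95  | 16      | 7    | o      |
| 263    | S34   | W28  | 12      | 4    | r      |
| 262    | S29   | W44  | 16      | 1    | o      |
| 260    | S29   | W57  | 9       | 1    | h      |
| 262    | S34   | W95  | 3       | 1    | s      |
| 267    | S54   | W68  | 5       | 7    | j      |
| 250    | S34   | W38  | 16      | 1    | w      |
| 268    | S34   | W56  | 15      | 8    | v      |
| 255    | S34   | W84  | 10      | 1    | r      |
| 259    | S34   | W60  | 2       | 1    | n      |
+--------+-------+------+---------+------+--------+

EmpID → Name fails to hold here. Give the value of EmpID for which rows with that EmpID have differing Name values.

EmpID=S54: 3 rows → Name = 7, 7, 7 ✓
EmpID=S34: 8 rows → Name takes values {8, 1, 4} — violation
EmpID=S29: 2 rows → Name = 1, 1 ✓
The only EmpID value with inconsistent Name is EmpID=S34.

S34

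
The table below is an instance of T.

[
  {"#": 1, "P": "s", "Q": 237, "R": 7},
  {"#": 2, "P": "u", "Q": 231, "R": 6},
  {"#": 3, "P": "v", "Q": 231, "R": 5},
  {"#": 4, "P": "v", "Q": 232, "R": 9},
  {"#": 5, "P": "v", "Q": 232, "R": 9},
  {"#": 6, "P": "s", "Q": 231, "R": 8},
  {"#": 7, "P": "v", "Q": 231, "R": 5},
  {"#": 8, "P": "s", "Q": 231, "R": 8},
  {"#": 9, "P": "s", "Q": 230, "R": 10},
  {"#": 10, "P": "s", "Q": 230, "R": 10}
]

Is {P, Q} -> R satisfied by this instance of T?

(P=s, Q=237): row 1 → R = 7 ✓
(P=u, Q=231): row 2 → R = 6 ✓
(P=v, Q=231): rows 3, 7 → R = 5, 5 ✓
(P=v, Q=232): rows 4, 5 → R = 9, 9 ✓
(P=s, Q=231): rows 6, 8 → R = 8, 8 ✓
(P=s, Q=230): rows 9, 10 → R = 10, 10 ✓
Every {P, Q} value is associated with a single R value, so {P, Q} -> R holds.

Yes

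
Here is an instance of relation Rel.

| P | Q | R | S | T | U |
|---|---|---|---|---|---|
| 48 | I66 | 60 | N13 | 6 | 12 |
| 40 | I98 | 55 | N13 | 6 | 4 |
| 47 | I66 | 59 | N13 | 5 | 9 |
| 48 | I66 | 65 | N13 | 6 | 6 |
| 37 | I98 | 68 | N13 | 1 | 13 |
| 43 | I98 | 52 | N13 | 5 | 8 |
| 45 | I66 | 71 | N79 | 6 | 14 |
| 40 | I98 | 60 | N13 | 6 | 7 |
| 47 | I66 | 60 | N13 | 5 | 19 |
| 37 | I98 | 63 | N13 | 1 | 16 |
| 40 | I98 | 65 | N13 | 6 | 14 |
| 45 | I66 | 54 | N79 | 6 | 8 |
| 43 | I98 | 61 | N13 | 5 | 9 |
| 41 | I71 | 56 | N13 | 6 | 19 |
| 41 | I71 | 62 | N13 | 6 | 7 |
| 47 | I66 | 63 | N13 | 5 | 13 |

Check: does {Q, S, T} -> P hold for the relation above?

(Q=I66, S=N13, T=6): 2 rows → P = 48, 48 ✓
(Q=I98, S=N13, T=6): 3 rows → P = 40, 40, 40 ✓
(Q=I66, S=N13, T=5): 3 rows → P = 47, 47, 47 ✓
(Q=I98, S=N13, T=1): 2 rows → P = 37, 37 ✓
(Q=I98, S=N13, T=5): 2 rows → P = 43, 43 ✓
(Q=I66, S=N79, T=6): 2 rows → P = 45, 45 ✓
(Q=I71, S=N13, T=6): 2 rows → P = 41, 41 ✓
Every {Q, S, T} value is associated with a single P value, so {Q, S, T} -> P holds.

Yes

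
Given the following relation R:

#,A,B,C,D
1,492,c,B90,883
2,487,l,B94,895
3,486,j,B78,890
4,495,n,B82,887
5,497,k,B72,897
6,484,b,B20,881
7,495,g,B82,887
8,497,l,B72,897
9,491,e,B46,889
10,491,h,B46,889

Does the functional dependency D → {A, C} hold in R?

D=883: row 1 → {A,C} = (492, B90) ✓
D=895: row 2 → {A,C} = (487, B94) ✓
D=890: row 3 → {A,C} = (486, B78) ✓
D=887: rows 4, 7 → {A,C} = (495, B82), (495, B82) ✓
D=897: rows 5, 8 → {A,C} = (497, B72), (497, B72) ✓
D=881: row 6 → {A,C} = (484, B20) ✓
D=889: rows 9, 10 → {A,C} = (491, B46), (491, B46) ✓
Every D value is associated with a single {A, C} value, so D → {A, C} holds.

Yes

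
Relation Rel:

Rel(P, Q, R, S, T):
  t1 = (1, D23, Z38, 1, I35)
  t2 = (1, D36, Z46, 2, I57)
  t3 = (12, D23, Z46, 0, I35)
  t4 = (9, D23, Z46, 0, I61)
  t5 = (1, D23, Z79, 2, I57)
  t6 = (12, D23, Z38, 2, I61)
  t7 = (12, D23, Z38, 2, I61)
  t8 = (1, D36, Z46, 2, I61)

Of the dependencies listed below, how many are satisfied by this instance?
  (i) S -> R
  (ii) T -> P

(i) S -> R: S=2: rows 2, 5, 6, 7, 8 → R takes values {Z46, Z79, Z38} — violation — fails.
(ii) T -> P: T=I35: rows 1, 3 → P takes values {1, 12} — violation; T=I61: rows 4, 6, 7, 8 → P takes values {9, 12, 1} — violation — fails.
None of the 2 dependencies hold.

0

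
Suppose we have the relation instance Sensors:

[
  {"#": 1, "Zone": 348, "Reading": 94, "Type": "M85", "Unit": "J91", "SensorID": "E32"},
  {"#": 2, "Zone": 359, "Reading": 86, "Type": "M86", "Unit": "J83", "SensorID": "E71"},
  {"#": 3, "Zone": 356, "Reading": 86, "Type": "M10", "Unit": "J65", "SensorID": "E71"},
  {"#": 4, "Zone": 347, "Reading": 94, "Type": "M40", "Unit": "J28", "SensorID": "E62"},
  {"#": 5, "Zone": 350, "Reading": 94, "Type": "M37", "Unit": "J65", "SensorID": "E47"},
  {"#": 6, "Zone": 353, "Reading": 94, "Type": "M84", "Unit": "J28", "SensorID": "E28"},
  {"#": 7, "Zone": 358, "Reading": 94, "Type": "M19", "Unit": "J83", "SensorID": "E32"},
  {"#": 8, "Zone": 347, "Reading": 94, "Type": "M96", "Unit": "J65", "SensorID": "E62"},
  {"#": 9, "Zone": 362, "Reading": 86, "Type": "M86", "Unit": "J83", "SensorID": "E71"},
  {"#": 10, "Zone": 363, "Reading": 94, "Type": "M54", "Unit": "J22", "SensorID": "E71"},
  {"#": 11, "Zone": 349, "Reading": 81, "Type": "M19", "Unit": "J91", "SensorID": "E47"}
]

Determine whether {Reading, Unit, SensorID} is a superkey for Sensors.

No

Rows 2 and 9 have the same {Reading, Unit, SensorID} value (Reading=86, Unit=J83, SensorID=E71) but are distinct tuples, so {Reading, Unit, SensorID} does not determine every attribute — not a superkey.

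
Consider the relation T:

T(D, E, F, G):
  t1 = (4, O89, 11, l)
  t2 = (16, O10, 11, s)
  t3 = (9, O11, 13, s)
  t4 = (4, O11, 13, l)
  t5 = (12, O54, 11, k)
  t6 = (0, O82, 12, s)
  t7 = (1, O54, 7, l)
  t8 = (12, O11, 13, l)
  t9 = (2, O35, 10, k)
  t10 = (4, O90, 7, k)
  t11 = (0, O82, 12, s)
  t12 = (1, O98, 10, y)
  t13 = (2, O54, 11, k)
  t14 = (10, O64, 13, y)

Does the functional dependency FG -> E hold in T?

(F=11, G=l): row 1 → E = O89 ✓
(F=11, G=s): row 2 → E = O10 ✓
(F=13, G=s): row 3 → E = O11 ✓
(F=13, G=l): rows 4, 8 → E = O11, O11 ✓
(F=11, G=k): rows 5, 13 → E = O54, O54 ✓
(F=12, G=s): rows 6, 11 → E = O82, O82 ✓
(F=7, G=l): row 7 → E = O54 ✓
(F=10, G=k): row 9 → E = O35 ✓
(F=7, G=k): row 10 → E = O90 ✓
(F=10, G=y): row 12 → E = O98 ✓
(F=13, G=y): row 14 → E = O64 ✓
Every FG value is associated with a single E value, so FG -> E holds.

Yes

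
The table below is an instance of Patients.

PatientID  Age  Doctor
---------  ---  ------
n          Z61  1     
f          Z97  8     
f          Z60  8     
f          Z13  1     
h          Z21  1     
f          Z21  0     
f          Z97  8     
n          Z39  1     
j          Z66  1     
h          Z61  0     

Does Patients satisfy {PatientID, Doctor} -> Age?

No

(PatientID=n, Doctor=1): 2 rows → Age takes values {Z61, Z39} — violation
(PatientID=f, Doctor=8): 3 rows → Age takes values {Z97, Z60} — violation
(PatientID=f, Doctor=1): 1 row → Age = Z13 ✓
(PatientID=h, Doctor=1): 1 row → Age = Z21 ✓
(PatientID=f, Doctor=0): 1 row → Age = Z21 ✓
(PatientID=j, Doctor=1): 1 row → Age = Z66 ✓
(PatientID=h, Doctor=0): 1 row → Age = Z61 ✓
Two rows agree on {PatientID, Doctor} but differ on Age, so {PatientID, Doctor} -> Age does not hold.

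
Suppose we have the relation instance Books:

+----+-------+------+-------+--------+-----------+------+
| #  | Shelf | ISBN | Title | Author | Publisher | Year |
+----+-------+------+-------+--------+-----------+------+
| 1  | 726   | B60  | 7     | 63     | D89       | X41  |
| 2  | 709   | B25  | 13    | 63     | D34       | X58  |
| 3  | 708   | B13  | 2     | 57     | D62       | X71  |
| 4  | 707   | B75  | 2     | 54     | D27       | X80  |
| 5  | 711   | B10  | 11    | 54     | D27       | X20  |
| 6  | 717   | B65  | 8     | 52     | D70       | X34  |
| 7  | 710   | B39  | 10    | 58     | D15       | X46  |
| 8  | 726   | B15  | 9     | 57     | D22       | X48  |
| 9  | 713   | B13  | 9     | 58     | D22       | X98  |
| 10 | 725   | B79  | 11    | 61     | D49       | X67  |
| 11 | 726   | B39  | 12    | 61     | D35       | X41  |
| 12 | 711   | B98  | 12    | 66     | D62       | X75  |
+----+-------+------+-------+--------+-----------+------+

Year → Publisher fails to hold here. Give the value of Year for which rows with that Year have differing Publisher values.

X41

Year=X41: rows 1, 11 → Publisher takes values {D89, D35} — violation
Year=X58: row 2 → Publisher = D34 ✓
Year=X71: row 3 → Publisher = D62 ✓
Year=X80: row 4 → Publisher = D27 ✓
Year=X20: row 5 → Publisher = D27 ✓
Year=X34: row 6 → Publisher = D70 ✓
Year=X46: row 7 → Publisher = D15 ✓
Year=X48: row 8 → Publisher = D22 ✓
Year=X98: row 9 → Publisher = D22 ✓
Year=X67: row 10 → Publisher = D49 ✓
Year=X75: row 12 → Publisher = D62 ✓
The only Year value with inconsistent Publisher is Year=X41.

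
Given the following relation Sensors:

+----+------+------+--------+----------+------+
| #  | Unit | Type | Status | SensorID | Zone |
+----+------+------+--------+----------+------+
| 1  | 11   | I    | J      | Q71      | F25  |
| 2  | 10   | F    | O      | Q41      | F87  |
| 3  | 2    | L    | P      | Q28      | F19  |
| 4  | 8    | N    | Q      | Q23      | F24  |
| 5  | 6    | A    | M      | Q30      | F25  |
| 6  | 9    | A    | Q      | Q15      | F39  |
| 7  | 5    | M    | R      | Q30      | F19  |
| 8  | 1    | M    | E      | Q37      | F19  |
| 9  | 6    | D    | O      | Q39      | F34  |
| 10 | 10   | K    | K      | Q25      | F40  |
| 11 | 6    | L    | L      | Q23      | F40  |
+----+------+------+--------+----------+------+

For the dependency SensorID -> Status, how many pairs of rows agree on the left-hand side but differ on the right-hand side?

2

SensorID=Q23: violating pairs (4,11) — 1 pair.
SensorID=Q30: violating pairs (5,7) — 1 pair.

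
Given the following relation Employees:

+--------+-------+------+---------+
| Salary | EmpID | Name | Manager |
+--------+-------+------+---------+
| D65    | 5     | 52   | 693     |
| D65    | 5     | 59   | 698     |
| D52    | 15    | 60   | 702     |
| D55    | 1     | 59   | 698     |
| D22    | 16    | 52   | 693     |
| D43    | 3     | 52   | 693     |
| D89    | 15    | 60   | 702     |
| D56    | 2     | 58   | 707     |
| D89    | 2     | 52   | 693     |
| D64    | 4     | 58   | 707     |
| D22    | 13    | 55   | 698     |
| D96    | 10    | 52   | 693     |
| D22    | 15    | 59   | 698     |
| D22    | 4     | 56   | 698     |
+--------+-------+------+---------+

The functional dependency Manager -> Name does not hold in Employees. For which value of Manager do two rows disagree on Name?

698

Manager=693: 5 rows → Name = 52, 52, 52, 52, 52 ✓
Manager=698: 5 rows → Name takes values {59, 55, 56} — violation
Manager=702: 2 rows → Name = 60, 60 ✓
Manager=707: 2 rows → Name = 58, 58 ✓
The only Manager value with inconsistent Name is Manager=698.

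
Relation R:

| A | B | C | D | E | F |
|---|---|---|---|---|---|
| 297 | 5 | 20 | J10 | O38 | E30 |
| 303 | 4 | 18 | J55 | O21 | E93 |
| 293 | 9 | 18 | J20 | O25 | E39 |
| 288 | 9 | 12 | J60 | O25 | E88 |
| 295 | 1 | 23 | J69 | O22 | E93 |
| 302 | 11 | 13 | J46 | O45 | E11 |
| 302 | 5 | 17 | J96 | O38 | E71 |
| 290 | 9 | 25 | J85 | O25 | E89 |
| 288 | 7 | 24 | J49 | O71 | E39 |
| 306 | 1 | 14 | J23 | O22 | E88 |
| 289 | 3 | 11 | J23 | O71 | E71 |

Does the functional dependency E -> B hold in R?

E=O38: 2 rows → B = 5, 5 ✓
E=O21: 1 row → B = 4 ✓
E=O25: 3 rows → B = 9, 9, 9 ✓
E=O22: 2 rows → B = 1, 1 ✓
E=O45: 1 row → B = 11 ✓
E=O71: 2 rows → B takes values {7, 3} — violation
Two rows agree on E but differ on B, so E -> B does not hold.

No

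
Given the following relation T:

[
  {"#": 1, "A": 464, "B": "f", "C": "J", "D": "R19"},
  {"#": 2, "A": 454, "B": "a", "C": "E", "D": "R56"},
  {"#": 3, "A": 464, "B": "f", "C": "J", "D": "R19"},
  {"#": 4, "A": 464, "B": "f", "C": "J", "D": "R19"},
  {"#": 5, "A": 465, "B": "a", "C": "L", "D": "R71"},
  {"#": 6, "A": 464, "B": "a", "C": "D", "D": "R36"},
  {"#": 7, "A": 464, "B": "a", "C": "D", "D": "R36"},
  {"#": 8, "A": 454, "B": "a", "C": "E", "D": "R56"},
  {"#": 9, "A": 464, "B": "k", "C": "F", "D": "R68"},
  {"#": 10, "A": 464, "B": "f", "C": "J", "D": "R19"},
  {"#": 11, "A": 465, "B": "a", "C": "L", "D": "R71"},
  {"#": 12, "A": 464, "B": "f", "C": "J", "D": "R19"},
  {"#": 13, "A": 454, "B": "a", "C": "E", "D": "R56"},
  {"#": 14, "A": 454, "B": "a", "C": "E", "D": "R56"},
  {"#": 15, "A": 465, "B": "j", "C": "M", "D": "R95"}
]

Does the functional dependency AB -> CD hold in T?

(A=464, B=f): rows 1, 3, 4, 10, 12 → {C,D} = (J, R19), (J, R19), (J, R19), (J, R19), (J, R19) ✓
(A=454, B=a): rows 2, 8, 13, 14 → {C,D} = (E, R56), (E, R56), (E, R56), (E, R56) ✓
(A=465, B=a): rows 5, 11 → {C,D} = (L, R71), (L, R71) ✓
(A=464, B=a): rows 6, 7 → {C,D} = (D, R36), (D, R36) ✓
(A=464, B=k): row 9 → {C,D} = (F, R68) ✓
(A=465, B=j): row 15 → {C,D} = (M, R95) ✓
Every AB value is associated with a single CD value, so AB -> CD holds.

Yes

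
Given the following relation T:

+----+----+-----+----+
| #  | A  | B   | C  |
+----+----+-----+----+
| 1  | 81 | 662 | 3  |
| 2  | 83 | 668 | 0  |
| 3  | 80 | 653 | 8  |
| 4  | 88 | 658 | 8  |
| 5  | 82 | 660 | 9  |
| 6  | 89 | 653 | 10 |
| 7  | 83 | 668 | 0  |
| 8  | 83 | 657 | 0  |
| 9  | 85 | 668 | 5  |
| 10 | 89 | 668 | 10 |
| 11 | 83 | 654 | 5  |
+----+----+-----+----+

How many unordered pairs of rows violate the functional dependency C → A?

2

C=0: all 3 rows agree on A — 0 pairs.
C=8: violating pairs (3,4) — 1 pair.
C=10: all 2 rows agree on A — 0 pairs.
C=5: violating pairs (9,11) — 1 pair.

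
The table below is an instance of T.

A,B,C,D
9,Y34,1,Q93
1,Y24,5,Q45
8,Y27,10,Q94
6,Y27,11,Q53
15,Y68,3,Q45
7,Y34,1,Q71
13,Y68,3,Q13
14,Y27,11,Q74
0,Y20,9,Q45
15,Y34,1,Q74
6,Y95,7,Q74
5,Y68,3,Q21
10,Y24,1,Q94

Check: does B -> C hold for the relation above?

No

B=Y34: 3 rows → C = 1, 1, 1 ✓
B=Y24: 2 rows → C takes values {5, 1} — violation
B=Y27: 3 rows → C takes values {10, 11} — violation
B=Y68: 3 rows → C = 3, 3, 3 ✓
B=Y20: 1 row → C = 9 ✓
B=Y95: 1 row → C = 7 ✓
Two rows agree on B but differ on C, so B -> C does not hold.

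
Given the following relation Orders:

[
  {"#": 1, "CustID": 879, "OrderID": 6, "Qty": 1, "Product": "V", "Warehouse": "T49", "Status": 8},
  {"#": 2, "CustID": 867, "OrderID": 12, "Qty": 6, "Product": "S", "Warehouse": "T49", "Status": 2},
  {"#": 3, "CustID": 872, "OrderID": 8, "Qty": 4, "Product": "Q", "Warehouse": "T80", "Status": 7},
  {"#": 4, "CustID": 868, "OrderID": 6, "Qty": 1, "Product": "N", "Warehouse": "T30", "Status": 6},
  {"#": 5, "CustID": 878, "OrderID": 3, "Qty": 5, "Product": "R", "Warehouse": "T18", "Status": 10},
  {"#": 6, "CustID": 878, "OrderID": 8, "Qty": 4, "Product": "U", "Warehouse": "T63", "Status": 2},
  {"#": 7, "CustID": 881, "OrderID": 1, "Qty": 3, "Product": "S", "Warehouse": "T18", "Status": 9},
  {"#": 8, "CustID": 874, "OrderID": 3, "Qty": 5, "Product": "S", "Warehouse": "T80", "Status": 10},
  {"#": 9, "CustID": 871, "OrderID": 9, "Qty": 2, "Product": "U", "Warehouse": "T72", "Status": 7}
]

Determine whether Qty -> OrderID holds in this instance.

Yes

Qty=1: rows 1, 4 → OrderID = 6, 6 ✓
Qty=6: row 2 → OrderID = 12 ✓
Qty=4: rows 3, 6 → OrderID = 8, 8 ✓
Qty=5: rows 5, 8 → OrderID = 3, 3 ✓
Qty=3: row 7 → OrderID = 1 ✓
Qty=2: row 9 → OrderID = 9 ✓
Every Qty value is associated with a single OrderID value, so Qty -> OrderID holds.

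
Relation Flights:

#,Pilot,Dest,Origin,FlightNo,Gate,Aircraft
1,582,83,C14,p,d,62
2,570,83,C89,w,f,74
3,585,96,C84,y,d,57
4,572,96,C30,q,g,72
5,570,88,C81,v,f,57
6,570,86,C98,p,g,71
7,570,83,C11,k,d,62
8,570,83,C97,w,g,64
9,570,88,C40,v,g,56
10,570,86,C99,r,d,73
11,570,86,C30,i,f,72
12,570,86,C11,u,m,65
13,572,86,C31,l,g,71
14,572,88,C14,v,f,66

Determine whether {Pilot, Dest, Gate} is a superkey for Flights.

Yes

All 14 rows have distinct {Pilot, Dest, Gate} values, so {Pilot, Dest, Gate} → (all attributes) holds and {Pilot, Dest, Gate} is a superkey.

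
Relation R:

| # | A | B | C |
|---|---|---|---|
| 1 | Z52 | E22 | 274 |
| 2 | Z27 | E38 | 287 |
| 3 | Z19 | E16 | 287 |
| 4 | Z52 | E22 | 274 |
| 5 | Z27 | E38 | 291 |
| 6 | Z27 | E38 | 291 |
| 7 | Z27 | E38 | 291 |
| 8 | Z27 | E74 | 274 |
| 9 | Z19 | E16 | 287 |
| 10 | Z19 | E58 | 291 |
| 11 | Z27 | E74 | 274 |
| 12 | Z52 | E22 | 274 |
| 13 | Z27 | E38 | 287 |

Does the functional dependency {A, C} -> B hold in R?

Yes

(A=Z52, C=274): rows 1, 4, 12 → B = E22, E22, E22 ✓
(A=Z27, C=287): rows 2, 13 → B = E38, E38 ✓
(A=Z19, C=287): rows 3, 9 → B = E16, E16 ✓
(A=Z27, C=291): rows 5, 6, 7 → B = E38, E38, E38 ✓
(A=Z27, C=274): rows 8, 11 → B = E74, E74 ✓
(A=Z19, C=291): row 10 → B = E58 ✓
Every {A, C} value is associated with a single B value, so {A, C} -> B holds.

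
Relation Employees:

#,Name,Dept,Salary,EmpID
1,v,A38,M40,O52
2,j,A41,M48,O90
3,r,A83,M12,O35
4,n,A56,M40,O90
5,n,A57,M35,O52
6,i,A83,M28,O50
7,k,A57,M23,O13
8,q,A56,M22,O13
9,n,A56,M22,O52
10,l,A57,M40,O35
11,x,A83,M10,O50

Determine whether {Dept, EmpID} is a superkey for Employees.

No

Rows 6 and 11 have the same {Dept, EmpID} value (Dept=A83, EmpID=O50) but are distinct tuples, so {Dept, EmpID} does not determine every attribute — not a superkey.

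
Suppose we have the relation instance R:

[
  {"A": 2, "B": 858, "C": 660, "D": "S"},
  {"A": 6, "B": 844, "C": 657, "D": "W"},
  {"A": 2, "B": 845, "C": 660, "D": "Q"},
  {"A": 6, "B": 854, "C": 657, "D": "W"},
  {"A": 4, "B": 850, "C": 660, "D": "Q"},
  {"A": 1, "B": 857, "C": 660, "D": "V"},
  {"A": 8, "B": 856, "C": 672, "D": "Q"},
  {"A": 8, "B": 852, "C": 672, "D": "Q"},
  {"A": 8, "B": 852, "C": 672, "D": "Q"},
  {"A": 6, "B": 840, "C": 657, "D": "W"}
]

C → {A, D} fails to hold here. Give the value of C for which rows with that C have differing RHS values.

C=660: 4 rows → {A,D} takes values {(2, S), (2, Q), (4, Q), (1, V)} — violation
C=657: 3 rows → {A,D} = (6, W), (6, W), (6, W) ✓
C=672: 3 rows → {A,D} = (8, Q), (8, Q), (8, Q) ✓
The only C value with inconsistent RHS is C=660.

660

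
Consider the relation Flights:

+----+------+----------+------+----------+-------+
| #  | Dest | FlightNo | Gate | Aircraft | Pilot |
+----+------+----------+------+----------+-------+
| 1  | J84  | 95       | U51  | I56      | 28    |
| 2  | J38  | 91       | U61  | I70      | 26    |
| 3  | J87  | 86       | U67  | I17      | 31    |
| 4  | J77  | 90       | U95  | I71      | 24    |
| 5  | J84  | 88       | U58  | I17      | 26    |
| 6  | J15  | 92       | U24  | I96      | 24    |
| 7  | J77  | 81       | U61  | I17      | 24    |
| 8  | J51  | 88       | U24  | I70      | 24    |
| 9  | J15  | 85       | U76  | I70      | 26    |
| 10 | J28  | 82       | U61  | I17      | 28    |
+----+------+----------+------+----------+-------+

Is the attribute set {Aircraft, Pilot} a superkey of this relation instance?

No

Rows 2 and 9 have the same {Aircraft, Pilot} value (Aircraft=I70, Pilot=26) but are distinct tuples, so {Aircraft, Pilot} does not determine every attribute — not a superkey.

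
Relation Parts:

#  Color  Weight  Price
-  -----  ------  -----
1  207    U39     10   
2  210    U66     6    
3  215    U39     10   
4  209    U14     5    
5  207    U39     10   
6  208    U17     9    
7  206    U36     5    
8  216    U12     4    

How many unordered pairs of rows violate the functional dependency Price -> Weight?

Price=10: all 3 rows agree on Weight — 0 pairs.
Price=5: violating pairs (4,7) — 1 pair.

1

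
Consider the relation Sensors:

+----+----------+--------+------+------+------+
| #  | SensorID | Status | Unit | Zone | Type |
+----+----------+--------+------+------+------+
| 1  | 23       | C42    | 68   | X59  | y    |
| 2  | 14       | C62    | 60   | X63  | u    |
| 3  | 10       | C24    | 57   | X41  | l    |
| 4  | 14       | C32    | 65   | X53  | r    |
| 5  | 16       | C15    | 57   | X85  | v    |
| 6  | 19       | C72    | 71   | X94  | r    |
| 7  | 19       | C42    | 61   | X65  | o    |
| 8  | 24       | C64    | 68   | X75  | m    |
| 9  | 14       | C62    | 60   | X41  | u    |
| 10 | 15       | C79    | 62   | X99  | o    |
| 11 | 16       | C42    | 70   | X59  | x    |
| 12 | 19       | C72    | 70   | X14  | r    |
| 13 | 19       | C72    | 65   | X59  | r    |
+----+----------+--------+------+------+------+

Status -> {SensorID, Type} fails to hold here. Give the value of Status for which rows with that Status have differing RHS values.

C42

Status=C42: rows 1, 7, 11 → {SensorID,Type} takes values {(23, y), (19, o), (16, x)} — violation
Status=C62: rows 2, 9 → {SensorID,Type} = (14, u), (14, u) ✓
Status=C24: row 3 → {SensorID,Type} = (10, l) ✓
Status=C32: row 4 → {SensorID,Type} = (14, r) ✓
Status=C15: row 5 → {SensorID,Type} = (16, v) ✓
Status=C72: rows 6, 12, 13 → {SensorID,Type} = (19, r), (19, r), (19, r) ✓
Status=C64: row 8 → {SensorID,Type} = (24, m) ✓
Status=C79: row 10 → {SensorID,Type} = (15, o) ✓
The only Status value with inconsistent RHS is Status=C42.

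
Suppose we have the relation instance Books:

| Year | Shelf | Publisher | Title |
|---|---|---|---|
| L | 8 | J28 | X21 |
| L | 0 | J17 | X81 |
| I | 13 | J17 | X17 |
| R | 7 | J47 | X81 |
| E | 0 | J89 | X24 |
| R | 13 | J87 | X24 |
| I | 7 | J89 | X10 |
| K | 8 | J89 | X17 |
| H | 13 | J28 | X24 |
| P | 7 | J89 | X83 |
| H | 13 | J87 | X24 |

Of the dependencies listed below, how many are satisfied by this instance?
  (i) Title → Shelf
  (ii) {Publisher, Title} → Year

0

(i) Title → Shelf: Title=X81: 2 rows → Shelf takes values {0, 7} — violation; Title=X17: 2 rows → Shelf takes values {13, 8} — violation; Title=X24: 4 rows → Shelf takes values {0, 13} — violation — fails.
(ii) {Publisher, Title} → Year: (Publisher=J87, Title=X24): 2 rows → Year takes values {R, H} — violation — fails.
None of the 2 dependencies hold.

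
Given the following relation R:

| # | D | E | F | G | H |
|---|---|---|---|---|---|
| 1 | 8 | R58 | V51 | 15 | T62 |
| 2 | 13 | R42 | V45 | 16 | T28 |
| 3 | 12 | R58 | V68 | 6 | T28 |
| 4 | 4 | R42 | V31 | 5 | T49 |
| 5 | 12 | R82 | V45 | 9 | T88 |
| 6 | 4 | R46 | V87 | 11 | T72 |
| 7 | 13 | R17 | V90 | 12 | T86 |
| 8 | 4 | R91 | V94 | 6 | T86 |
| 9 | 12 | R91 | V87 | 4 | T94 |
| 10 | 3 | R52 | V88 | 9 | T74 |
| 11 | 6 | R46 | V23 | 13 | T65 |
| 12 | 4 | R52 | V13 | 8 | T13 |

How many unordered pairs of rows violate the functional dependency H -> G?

2

H=T28: violating pairs (2,3) — 1 pair.
H=T86: violating pairs (7,8) — 1 pair.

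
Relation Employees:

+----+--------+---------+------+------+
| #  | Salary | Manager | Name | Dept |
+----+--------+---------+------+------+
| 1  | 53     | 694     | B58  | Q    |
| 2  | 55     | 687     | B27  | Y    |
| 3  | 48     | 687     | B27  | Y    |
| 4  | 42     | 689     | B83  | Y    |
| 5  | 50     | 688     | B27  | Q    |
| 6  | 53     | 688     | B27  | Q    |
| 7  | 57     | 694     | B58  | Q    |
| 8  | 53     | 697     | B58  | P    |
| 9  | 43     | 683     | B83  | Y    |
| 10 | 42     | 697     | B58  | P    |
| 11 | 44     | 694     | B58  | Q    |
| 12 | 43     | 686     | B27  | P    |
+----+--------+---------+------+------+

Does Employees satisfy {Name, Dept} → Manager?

No

(Name=B58, Dept=Q): rows 1, 7, 11 → Manager = 694, 694, 694 ✓
(Name=B27, Dept=Y): rows 2, 3 → Manager = 687, 687 ✓
(Name=B83, Dept=Y): rows 4, 9 → Manager takes values {689, 683} — violation
(Name=B27, Dept=Q): rows 5, 6 → Manager = 688, 688 ✓
(Name=B58, Dept=P): rows 8, 10 → Manager = 697, 697 ✓
(Name=B27, Dept=P): row 12 → Manager = 686 ✓
Two rows agree on {Name, Dept} but differ on Manager, so {Name, Dept} → Manager does not hold.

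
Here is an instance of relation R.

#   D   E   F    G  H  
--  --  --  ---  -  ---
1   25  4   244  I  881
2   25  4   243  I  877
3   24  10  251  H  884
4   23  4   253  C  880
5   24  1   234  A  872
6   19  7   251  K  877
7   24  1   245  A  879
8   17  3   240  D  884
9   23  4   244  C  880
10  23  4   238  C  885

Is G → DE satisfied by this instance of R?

Yes

G=I: rows 1, 2 → {D,E} = (25, 4), (25, 4) ✓
G=H: row 3 → {D,E} = (24, 10) ✓
G=C: rows 4, 9, 10 → {D,E} = (23, 4), (23, 4), (23, 4) ✓
G=A: rows 5, 7 → {D,E} = (24, 1), (24, 1) ✓
G=K: row 6 → {D,E} = (19, 7) ✓
G=D: row 8 → {D,E} = (17, 3) ✓
Every G value is associated with a single DE value, so G → DE holds.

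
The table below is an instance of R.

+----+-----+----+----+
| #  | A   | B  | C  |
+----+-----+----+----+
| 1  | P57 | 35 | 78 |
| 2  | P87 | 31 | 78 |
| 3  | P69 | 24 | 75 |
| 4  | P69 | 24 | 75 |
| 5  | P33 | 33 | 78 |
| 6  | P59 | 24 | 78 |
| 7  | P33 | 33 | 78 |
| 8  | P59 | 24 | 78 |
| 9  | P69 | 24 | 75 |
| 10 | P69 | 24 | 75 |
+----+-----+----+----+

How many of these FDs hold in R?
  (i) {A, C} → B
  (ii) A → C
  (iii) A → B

3

(i) {A, C} → B: every LHS value maps to a single RHS value — holds.
(ii) A → C: every LHS value maps to a single RHS value — holds.
(iii) A → B: every LHS value maps to a single RHS value — holds.
3 of the 3 dependencies hold.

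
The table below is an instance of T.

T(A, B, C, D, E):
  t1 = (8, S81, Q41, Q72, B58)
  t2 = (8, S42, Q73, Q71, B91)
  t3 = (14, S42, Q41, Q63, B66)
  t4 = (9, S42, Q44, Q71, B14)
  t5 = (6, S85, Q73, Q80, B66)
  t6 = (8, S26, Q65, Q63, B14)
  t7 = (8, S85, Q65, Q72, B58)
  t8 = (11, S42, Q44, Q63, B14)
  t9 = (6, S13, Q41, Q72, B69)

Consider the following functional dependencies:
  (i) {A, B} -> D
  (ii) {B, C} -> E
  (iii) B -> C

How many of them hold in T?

2

(i) {A, B} -> D: every LHS value maps to a single RHS value — holds.
(ii) {B, C} -> E: every LHS value maps to a single RHS value — holds.
(iii) B -> C: B=S42: rows 2, 3, 4, 8 → C takes values {Q73, Q41, Q44} — violation; B=S85: rows 5, 7 → C takes values {Q73, Q65} — violation — fails.
2 of the 3 dependencies hold.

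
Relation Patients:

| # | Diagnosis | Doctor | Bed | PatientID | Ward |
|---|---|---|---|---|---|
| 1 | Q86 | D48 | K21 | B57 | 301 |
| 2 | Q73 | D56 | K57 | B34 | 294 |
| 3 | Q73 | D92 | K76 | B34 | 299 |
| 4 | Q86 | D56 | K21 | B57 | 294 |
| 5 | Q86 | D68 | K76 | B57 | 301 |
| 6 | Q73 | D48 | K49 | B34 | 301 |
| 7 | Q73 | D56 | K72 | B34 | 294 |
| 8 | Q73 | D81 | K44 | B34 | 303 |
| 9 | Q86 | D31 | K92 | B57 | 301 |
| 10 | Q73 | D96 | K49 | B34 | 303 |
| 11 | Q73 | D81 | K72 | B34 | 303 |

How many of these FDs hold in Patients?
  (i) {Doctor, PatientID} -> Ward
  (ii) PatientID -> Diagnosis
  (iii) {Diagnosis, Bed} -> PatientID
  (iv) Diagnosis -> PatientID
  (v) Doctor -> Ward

5

(i) {Doctor, PatientID} -> Ward: every LHS value maps to a single RHS value — holds.
(ii) PatientID -> Diagnosis: every LHS value maps to a single RHS value — holds.
(iii) {Diagnosis, Bed} -> PatientID: every LHS value maps to a single RHS value — holds.
(iv) Diagnosis -> PatientID: every LHS value maps to a single RHS value — holds.
(v) Doctor -> Ward: every LHS value maps to a single RHS value — holds.
5 of the 5 dependencies hold.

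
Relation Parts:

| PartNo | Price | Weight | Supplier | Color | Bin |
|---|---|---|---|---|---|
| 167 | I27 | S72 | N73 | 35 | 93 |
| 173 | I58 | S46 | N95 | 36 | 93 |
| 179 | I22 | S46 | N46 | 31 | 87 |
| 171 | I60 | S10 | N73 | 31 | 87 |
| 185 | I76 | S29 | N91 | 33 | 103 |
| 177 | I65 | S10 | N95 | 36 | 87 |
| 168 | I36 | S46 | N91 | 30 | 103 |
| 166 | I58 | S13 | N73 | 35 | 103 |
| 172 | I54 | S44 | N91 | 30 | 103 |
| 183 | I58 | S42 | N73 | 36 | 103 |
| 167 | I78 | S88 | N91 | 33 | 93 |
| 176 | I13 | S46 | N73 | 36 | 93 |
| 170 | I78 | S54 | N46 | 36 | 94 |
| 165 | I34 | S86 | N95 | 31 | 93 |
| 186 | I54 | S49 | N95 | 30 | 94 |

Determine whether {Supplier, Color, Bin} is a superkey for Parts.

No

Two distinct rows share (Supplier=N91, Color=30, Bin=103), so {Supplier, Color, Bin} does not determine every attribute — not a superkey.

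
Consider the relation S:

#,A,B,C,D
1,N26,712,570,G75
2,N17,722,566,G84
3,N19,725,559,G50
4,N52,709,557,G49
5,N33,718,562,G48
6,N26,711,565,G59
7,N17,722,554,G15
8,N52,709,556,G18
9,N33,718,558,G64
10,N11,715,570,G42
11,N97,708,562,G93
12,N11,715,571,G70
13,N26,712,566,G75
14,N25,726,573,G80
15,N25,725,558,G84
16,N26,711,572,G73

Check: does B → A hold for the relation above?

B=712: rows 1, 13 → A = N26, N26 ✓
B=722: rows 2, 7 → A = N17, N17 ✓
B=725: rows 3, 15 → A takes values {N19, N25} — violation
B=709: rows 4, 8 → A = N52, N52 ✓
B=718: rows 5, 9 → A = N33, N33 ✓
B=711: rows 6, 16 → A = N26, N26 ✓
B=715: rows 10, 12 → A = N11, N11 ✓
B=708: row 11 → A = N97 ✓
B=726: row 14 → A = N25 ✓
Two rows agree on B but differ on A, so B → A does not hold.

No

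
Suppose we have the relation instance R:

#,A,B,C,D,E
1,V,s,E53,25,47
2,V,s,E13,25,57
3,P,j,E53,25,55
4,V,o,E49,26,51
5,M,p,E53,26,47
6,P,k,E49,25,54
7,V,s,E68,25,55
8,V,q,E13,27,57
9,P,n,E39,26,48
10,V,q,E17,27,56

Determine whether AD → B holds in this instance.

No

(A=V, D=25): rows 1, 2, 7 → B = s, s, s ✓
(A=P, D=25): rows 3, 6 → B takes values {j, k} — violation
(A=V, D=26): row 4 → B = o ✓
(A=M, D=26): row 5 → B = p ✓
(A=V, D=27): rows 8, 10 → B = q, q ✓
(A=P, D=26): row 9 → B = n ✓
Two rows agree on AD but differ on B, so AD → B does not hold.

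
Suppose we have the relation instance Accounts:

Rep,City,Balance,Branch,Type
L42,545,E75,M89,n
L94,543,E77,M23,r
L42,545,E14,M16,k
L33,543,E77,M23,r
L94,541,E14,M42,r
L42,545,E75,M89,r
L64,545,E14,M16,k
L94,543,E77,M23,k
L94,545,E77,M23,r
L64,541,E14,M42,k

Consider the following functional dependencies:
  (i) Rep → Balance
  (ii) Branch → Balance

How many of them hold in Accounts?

1

(i) Rep → Balance: Rep=L42: 3 rows → Balance takes values {E75, E14} — violation; Rep=L94: 4 rows → Balance takes values {E77, E14} — violation — fails.
(ii) Branch → Balance: every LHS value maps to a single RHS value — holds.
1 of the 2 dependencies holds.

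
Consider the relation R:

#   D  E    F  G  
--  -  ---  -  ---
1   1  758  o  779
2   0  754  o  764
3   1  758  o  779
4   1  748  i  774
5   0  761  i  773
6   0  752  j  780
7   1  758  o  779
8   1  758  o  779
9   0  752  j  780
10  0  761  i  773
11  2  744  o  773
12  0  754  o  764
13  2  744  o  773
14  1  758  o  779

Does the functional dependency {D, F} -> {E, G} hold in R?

Yes

(D=1, F=o): rows 1, 3, 7, 8, 14 → {E,G} = (758, 779), (758, 779), (758, 779), (758, 779), (758, 779) ✓
(D=0, F=o): rows 2, 12 → {E,G} = (754, 764), (754, 764) ✓
(D=1, F=i): row 4 → {E,G} = (748, 774) ✓
(D=0, F=i): rows 5, 10 → {E,G} = (761, 773), (761, 773) ✓
(D=0, F=j): rows 6, 9 → {E,G} = (752, 780), (752, 780) ✓
(D=2, F=o): rows 11, 13 → {E,G} = (744, 773), (744, 773) ✓
Every {D, F} value is associated with a single {E, G} value, so {D, F} -> {E, G} holds.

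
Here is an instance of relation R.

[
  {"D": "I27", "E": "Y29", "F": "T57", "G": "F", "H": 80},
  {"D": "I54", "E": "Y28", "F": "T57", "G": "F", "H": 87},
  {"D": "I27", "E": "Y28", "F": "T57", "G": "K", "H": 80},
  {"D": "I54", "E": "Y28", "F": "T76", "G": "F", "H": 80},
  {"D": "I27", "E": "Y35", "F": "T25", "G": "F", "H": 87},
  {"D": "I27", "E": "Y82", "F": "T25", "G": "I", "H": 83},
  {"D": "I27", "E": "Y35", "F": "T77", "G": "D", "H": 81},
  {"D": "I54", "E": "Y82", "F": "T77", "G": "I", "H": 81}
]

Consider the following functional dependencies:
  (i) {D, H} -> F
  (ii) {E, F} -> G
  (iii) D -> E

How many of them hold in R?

(i) {D, H} -> F: every LHS value maps to a single RHS value — holds.
(ii) {E, F} -> G: (E=Y28, F=T57): 2 rows → G takes values {F, K} — violation — fails.
(iii) D -> E: D=I27: 5 rows → E takes values {Y29, Y28, Y35, Y82} — violation; D=I54: 3 rows → E takes values {Y28, Y82} — violation — fails.
1 of the 3 dependencies holds.

1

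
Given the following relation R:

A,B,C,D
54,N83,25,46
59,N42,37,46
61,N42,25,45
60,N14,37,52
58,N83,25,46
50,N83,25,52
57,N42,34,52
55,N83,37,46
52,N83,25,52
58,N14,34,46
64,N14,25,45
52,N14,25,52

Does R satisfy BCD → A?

No

(B=N83, C=25, D=46): 2 rows → A takes values {54, 58} — violation
(B=N42, C=37, D=46): 1 row → A = 59 ✓
(B=N42, C=25, D=45): 1 row → A = 61 ✓
(B=N14, C=37, D=52): 1 row → A = 60 ✓
(B=N83, C=25, D=52): 2 rows → A takes values {50, 52} — violation
(B=N42, C=34, D=52): 1 row → A = 57 ✓
(B=N83, C=37, D=46): 1 row → A = 55 ✓
(B=N14, C=34, D=46): 1 row → A = 58 ✓
(B=N14, C=25, D=45): 1 row → A = 64 ✓
(B=N14, C=25, D=52): 1 row → A = 52 ✓
Two rows agree on BCD but differ on A, so BCD → A does not hold.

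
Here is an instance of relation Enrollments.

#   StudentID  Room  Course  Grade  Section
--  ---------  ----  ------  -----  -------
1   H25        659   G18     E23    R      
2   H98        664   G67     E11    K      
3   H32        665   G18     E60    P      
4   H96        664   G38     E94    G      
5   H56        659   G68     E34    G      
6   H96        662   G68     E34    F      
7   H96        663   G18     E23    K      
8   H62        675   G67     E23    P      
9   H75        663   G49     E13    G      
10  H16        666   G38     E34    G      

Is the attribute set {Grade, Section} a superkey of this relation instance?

No

Rows 5 and 10 have the same {Grade, Section} value (Grade=E34, Section=G) but are distinct tuples, so {Grade, Section} does not determine every attribute — not a superkey.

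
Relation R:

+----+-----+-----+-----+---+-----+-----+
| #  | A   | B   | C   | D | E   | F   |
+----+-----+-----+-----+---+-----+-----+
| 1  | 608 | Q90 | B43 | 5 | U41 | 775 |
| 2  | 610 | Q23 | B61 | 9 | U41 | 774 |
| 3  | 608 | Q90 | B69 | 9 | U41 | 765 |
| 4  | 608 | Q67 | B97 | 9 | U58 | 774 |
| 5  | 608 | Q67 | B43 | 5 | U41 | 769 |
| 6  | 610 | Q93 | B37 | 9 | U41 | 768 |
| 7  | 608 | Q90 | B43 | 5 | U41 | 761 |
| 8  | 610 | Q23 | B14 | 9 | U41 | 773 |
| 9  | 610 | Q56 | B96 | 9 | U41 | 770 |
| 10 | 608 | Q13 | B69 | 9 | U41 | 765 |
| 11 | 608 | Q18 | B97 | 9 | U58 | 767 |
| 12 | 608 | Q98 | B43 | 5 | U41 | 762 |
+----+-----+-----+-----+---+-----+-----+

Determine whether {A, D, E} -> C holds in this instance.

No

(A=608, D=5, E=U41): rows 1, 5, 7, 12 → C = B43, B43, B43, B43 ✓
(A=610, D=9, E=U41): rows 2, 6, 8, 9 → C takes values {B61, B37, B14, B96} — violation
(A=608, D=9, E=U41): rows 3, 10 → C = B69, B69 ✓
(A=608, D=9, E=U58): rows 4, 11 → C = B97, B97 ✓
Two rows agree on {A, D, E} but differ on C, so {A, D, E} -> C does not hold.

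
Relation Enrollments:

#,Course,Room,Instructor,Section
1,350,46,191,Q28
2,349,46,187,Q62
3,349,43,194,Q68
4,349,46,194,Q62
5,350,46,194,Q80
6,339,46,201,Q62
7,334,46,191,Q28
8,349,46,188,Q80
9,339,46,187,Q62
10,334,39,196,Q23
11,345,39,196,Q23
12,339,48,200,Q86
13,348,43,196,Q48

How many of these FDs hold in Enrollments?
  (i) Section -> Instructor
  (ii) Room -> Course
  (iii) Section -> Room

1

(i) Section -> Instructor: Section=Q62: rows 2, 4, 6, 9 → Instructor takes values {187, 194, 201} — violation; Section=Q80: rows 5, 8 → Instructor takes values {194, 188} — violation — fails.
(ii) Room -> Course: Room=46: rows 1, 2, 4, 5, 6, 7, 8, 9 → Course takes values {350, 349, 339, 334} — violation; Room=43: rows 3, 13 → Course takes values {349, 348} — violation; Room=39: rows 10, 11 → Course takes values {334, 345} — violation — fails.
(iii) Section -> Room: every LHS value maps to a single RHS value — holds.
1 of the 3 dependencies holds.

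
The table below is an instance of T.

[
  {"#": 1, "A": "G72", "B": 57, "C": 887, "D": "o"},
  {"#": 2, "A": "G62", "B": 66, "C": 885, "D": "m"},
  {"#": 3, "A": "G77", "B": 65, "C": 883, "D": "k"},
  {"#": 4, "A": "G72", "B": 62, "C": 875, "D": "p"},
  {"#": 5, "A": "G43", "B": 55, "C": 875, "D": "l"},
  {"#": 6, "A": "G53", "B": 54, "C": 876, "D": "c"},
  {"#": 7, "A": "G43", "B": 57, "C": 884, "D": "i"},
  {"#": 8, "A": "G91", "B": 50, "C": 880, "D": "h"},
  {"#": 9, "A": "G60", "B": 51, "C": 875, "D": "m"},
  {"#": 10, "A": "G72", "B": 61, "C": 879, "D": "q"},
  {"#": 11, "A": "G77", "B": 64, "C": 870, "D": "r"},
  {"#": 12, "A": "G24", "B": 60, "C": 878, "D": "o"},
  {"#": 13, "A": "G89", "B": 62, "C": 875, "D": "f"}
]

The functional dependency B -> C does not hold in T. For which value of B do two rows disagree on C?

57

B=57: rows 1, 7 → C takes values {887, 884} — violation
B=66: row 2 → C = 885 ✓
B=65: row 3 → C = 883 ✓
B=62: rows 4, 13 → C = 875, 875 ✓
B=55: row 5 → C = 875 ✓
B=54: row 6 → C = 876 ✓
B=50: row 8 → C = 880 ✓
B=51: row 9 → C = 875 ✓
B=61: row 10 → C = 879 ✓
B=64: row 11 → C = 870 ✓
B=60: row 12 → C = 878 ✓
The only B value with inconsistent C is B=57.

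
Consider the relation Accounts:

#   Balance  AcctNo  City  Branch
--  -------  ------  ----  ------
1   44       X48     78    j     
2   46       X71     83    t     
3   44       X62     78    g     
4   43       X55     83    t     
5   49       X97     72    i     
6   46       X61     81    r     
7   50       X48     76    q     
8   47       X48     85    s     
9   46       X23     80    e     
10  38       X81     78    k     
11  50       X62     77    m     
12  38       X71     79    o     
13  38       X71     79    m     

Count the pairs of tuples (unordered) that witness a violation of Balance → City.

Balance=44: all 2 rows agree on City — 0 pairs.
Balance=46: violating pairs (2,6), (2,9), (6,9) — 3 pairs.
Balance=50: violating pairs (7,11) — 1 pair.
Balance=38: violating pairs (10,12), (10,13) — 2 pairs.

6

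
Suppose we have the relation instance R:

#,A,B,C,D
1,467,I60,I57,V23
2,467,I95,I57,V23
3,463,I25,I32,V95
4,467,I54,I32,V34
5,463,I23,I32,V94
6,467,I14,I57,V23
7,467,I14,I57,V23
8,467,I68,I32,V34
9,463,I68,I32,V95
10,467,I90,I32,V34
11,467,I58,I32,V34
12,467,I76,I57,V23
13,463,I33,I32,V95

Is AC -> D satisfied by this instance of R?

(A=467, C=I57): rows 1, 2, 6, 7, 12 → D = V23, V23, V23, V23, V23 ✓
(A=463, C=I32): rows 3, 5, 9, 13 → D takes values {V95, V94} — violation
(A=467, C=I32): rows 4, 8, 10, 11 → D = V34, V34, V34, V34 ✓
Two rows agree on AC but differ on D, so AC -> D does not hold.

No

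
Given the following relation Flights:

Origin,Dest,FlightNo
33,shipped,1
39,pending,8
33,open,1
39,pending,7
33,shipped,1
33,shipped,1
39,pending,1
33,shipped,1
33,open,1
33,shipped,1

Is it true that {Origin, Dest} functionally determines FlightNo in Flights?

(Origin=33, Dest=shipped): 5 rows → FlightNo = 1, 1, 1, 1, 1 ✓
(Origin=39, Dest=pending): 3 rows → FlightNo takes values {8, 7, 1} — violation
(Origin=33, Dest=open): 2 rows → FlightNo = 1, 1 ✓
Two rows agree on {Origin, Dest} but differ on FlightNo, so {Origin, Dest} → FlightNo does not hold.

No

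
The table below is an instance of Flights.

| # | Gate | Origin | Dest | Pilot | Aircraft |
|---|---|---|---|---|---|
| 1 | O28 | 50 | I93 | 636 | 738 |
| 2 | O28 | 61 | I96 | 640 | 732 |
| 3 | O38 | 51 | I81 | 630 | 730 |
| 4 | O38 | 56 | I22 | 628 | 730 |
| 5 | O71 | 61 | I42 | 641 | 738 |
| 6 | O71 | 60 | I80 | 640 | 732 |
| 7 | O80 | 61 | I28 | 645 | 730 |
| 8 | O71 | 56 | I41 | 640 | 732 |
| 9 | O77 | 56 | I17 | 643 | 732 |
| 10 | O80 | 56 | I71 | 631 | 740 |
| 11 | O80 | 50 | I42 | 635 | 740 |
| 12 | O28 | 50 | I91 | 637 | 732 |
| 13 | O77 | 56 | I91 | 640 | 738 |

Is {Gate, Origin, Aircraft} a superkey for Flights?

Yes

All 13 rows have distinct {Gate, Origin, Aircraft} values, so {Gate, Origin, Aircraft} → (all attributes) holds and {Gate, Origin, Aircraft} is a superkey.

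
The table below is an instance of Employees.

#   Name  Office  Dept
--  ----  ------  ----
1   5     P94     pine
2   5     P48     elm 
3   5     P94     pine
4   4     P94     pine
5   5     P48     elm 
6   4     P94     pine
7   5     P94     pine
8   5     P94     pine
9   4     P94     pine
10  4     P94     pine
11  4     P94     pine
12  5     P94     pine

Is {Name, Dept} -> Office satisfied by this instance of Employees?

(Name=5, Dept=pine): rows 1, 3, 7, 8, 12 → Office = P94, P94, P94, P94, P94 ✓
(Name=5, Dept=elm): rows 2, 5 → Office = P48, P48 ✓
(Name=4, Dept=pine): rows 4, 6, 9, 10, 11 → Office = P94, P94, P94, P94, P94 ✓
Every {Name, Dept} value is associated with a single Office value, so {Name, Dept} -> Office holds.

Yes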